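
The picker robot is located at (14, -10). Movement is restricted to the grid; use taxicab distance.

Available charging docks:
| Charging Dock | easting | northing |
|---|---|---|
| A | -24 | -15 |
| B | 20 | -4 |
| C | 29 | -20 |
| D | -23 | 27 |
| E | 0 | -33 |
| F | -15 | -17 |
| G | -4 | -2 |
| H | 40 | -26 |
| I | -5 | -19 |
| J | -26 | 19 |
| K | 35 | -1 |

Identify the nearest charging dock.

Distances from (14, -10):
A: |-38| + |-5| = 38 + 5 = 43
B: |6| + |6| = 6 + 6 = 12
C: |15| + |-10| = 15 + 10 = 25
D: |-37| + |37| = 37 + 37 = 74
E: |-14| + |-23| = 14 + 23 = 37
F: |-29| + |-7| = 29 + 7 = 36
G: |-18| + |8| = 18 + 8 = 26
H: |26| + |-16| = 26 + 16 = 42
I: |-19| + |-9| = 19 + 9 = 28
J: |-40| + |29| = 40 + 29 = 69
K: |21| + |9| = 21 + 9 = 30
Minimum: B at 12.

B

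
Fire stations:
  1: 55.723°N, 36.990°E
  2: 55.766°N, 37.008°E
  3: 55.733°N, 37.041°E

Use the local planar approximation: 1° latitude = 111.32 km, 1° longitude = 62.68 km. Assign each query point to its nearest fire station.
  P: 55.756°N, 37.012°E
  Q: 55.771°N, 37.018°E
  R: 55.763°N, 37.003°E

P→2; Q→2; R→2

P at 55.756°N, 37.012°E:
  1: 3.924 km
  2: 1.141 km
  3: 3.140 km
  → nearest: 2 (1.141 km)
Q at 55.771°N, 37.018°E:
  1: 5.624 km
  2: 0.838 km
  3: 4.469 km
  → nearest: 2 (0.838 km)
R at 55.763°N, 37.003°E:
  1: 4.527 km
  2: 0.458 km
  3: 4.102 km
  → nearest: 2 (0.458 km)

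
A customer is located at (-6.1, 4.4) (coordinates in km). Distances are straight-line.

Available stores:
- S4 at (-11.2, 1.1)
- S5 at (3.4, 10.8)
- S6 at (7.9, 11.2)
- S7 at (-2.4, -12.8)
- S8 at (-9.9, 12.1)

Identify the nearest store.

S4

Distances from (-6.1, 4.4):
S4: √((-5.1)² + (-3.3)²) = √(26.010 + 10.890) = 6.1 km
S5: √((9.5)² + (6.4)²) = √(90.250 + 40.960) = 11.5 km
S6: √((14.0)² + (6.8)²) = √(196.000 + 46.240) = 15.6 km
S7: √((3.7)² + (-17.2)²) = √(13.690 + 295.840) = 17.6 km
S8: √((-3.8)² + (7.7)²) = √(14.440 + 59.290) = 8.6 km
Minimum: S4 at 6.1 km.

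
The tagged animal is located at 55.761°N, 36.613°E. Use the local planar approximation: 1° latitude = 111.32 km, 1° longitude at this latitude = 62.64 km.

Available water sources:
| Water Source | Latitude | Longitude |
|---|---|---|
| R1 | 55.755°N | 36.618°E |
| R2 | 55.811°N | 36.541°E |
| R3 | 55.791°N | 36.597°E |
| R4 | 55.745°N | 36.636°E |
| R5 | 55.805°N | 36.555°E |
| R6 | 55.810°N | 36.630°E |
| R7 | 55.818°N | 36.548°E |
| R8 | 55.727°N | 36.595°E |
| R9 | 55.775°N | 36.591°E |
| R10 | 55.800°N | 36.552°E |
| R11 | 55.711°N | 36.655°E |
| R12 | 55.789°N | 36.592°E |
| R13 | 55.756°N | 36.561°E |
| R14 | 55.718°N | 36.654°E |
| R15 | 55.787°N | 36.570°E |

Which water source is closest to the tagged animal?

Distances from 55.761°N, 36.613°E:
R1: 0.738 km
R2: 7.164 km
R3: 3.487 km
R4: 2.291 km
R5: 6.098 km
R6: 5.558 km
R7: 7.539 km
R8: 3.949 km
R9: 2.080 km
R10: 5.783 km
R11: 6.156 km
R12: 3.383 km
R13: 3.304 km
R14: 5.432 km
R15: 3.954 km
Minimum: R1 at 0.738 km.

R1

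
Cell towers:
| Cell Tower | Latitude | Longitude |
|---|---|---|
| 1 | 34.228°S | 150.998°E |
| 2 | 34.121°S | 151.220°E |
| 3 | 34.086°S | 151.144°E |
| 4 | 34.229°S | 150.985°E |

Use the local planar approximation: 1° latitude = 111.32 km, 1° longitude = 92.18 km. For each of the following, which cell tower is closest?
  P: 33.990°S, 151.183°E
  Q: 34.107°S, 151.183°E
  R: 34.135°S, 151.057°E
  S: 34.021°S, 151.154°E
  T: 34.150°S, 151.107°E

P→3; Q→2; R→3; S→3; T→3

P at 33.990°S, 151.183°E:
  1: √((-0.238·111.32)² + (-0.185·92.18)²) = √(701.94051 + 290.81504) = 31.508 km
  2: √((-0.131·111.32)² + (0.037·92.18)²) = √(212.66156 + 11.63260) = 14.976 km
  3: √((-0.096·111.32)² + (-0.039·92.18)²) = √(114.20598 + 12.92417) = 11.275 km
  4: √((-0.239·111.32)² + (-0.198·92.18)²) = √(707.85157 + 333.12236) = 32.264 km
  → nearest: 3 (11.275 km)
Q at 34.107°S, 151.183°E:
  1: √((-0.121·111.32)² + (-0.185·92.18)²) = √(181.43336 + 290.81504) = 21.731 km
  2: √((-0.014·111.32)² + (0.037·92.18)²) = √(2.42886 + 11.63260) = 3.750 km
  3: √((0.021·111.32)² + (-0.039·92.18)²) = √(5.46493 + 12.92417) = 4.288 km
  4: √((-0.122·111.32)² + (-0.198·92.18)²) = √(184.44465 + 333.12236) = 22.750 km
  → nearest: 2 (3.750 km)
R at 34.135°S, 151.057°E:
  1: √((-0.093·111.32)² + (-0.059·92.18)²) = √(107.17964 + 29.57859) = 11.694 km
  2: √((0.014·111.32)² + (0.163·92.18)²) = √(2.42886 + 225.76084) = 15.106 km
  3: √((0.049·111.32)² + (0.087·92.18)²) = √(29.75353 + 64.31495) = 9.699 km
  4: √((-0.094·111.32)² + (-0.072·92.18)²) = √(109.49697 + 44.04924) = 12.391 km
  → nearest: 3 (9.699 km)
S at 34.021°S, 151.154°E:
  1: √((-0.207·111.32)² + (-0.156·92.18)²) = √(530.99091 + 206.78670) = 27.162 km
  2: √((-0.100·111.32)² + (0.066·92.18)²) = √(123.92142 + 37.01360) = 12.686 km
  3: √((-0.065·111.32)² + (-0.010·92.18)²) = √(52.35680 + 0.84972) = 7.294 km
  4: √((-0.208·111.32)² + (-0.169·92.18)²) = √(536.13365 + 242.68717) = 27.907 km
  → nearest: 3 (7.294 km)
T at 34.150°S, 151.107°E:
  1: √((-0.078·111.32)² + (-0.109·92.18)²) = √(75.39379 + 100.95467) = 13.280 km
  2: √((0.029·111.32)² + (0.113·92.18)²) = √(10.42179 + 108.50014) = 10.905 km
  3: √((0.064·111.32)² + (0.037·92.18)²) = √(50.75822 + 11.63260) = 7.899 km
  4: √((-0.079·111.32)² + (-0.122·92.18)²) = √(77.33936 + 126.47162) = 14.276 km
  → nearest: 3 (7.899 km)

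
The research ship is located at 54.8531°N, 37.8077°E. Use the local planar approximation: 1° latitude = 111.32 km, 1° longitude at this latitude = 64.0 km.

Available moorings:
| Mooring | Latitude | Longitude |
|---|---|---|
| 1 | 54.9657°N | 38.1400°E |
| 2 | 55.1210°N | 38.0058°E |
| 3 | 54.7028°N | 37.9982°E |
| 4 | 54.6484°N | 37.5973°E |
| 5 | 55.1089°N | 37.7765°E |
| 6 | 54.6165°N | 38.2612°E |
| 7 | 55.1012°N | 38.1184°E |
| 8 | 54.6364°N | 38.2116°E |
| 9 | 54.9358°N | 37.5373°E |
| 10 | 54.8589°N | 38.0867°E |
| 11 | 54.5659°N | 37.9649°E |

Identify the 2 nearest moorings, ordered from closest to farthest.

Distances from 54.8531°N, 37.8077°E:
1: √((0.1126·111.32)² + (0.3323·64.0)²) = √(157.116999 + 452.293796) = 24.6862 km
2: √((0.2679·111.32)² + (0.1981·64.0)²) = √(889.389141 + 160.741827) = 32.4057 km
3: √((-0.1503·111.32)² + (0.1905·64.0)²) = √(279.939612 + 148.644864) = 20.7023 km
4: √((-0.2047·111.32)² + (-0.2104·64.0)²) = √(519.256666 + 181.322383) = 26.4685 km
5: √((0.2558·111.32)² + (-0.0312·64.0)²) = √(810.862985 + 3.987210) = 28.5456 km
6: √((-0.2366·111.32)² + (0.4535·64.0)²) = √(693.706679 + 842.392576) = 39.1931 km
7: √((0.2481·111.32)² + (0.3107·64.0)²) = √(762.781100 + 395.405271) = 34.0321 km
8: √((-0.2167·111.32)² + (0.4039·64.0)²) = √(581.921252 + 668.201820) = 35.3571 km
9: √((0.0827·111.32)² + (-0.2704·64.0)²) = √(84.753456 + 299.483791) = 19.6020 km
10: √((0.0058·111.32)² + (0.2790·64.0)²) = √(0.416872 + 318.836736) = 17.8677 km
11: √((-0.2872·111.32)² + (0.1572·64.0)²) = √(1022.151491 + 101.219697) = 33.5167 km
Sorted: 10 (17.8677 km) < 9 (19.6020 km) < 3 (20.7023 km) < 1 (24.6862 km) < …

10, 9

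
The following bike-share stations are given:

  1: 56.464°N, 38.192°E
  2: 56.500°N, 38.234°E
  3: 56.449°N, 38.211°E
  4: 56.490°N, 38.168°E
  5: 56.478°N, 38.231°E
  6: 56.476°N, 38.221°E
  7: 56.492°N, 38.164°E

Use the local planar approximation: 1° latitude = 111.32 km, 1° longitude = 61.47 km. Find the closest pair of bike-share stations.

4 and 7

Pairwise distances:
4–7: √((0.002·111.32)² + (-0.004·61.47)²) = √(0.04957 + 0.06046) = 0.332 km
5–6: √((-0.002·111.32)² + (-0.010·61.47)²) = √(0.04957 + 0.37786) = 0.654 km
1–3: √((-0.015·111.32)² + (0.019·61.47)²) = √(2.78823 + 1.36406) = 2.038 km
1–6: √((0.012·111.32)² + (0.029·61.47)²) = √(1.78447 + 3.17777) = 2.228 km
2–5: √((-0.022·111.32)² + (-0.003·61.47)²) = √(5.99780 + 0.03401) = 2.456 km
2–6: √((-0.024·111.32)² + (-0.013·61.47)²) = √(7.13787 + 0.63858) = 2.789 km
1–5: √((0.014·111.32)² + (0.039·61.47)²) = √(2.42886 + 5.74719) = 2.859 km
3–6: √((0.027·111.32)² + (0.010·61.47)²) = √(9.03387 + 0.37786) = 3.068 km
1–4: √((0.026·111.32)² + (-0.024·61.47)²) = √(8.37709 + 2.17645) = 3.249 km
3–5: √((0.029·111.32)² + (0.020·61.47)²) = √(10.42179 + 1.51142) = 3.454 km
1–7: √((0.028·111.32)² + (-0.028·61.47)²) = √(9.71544 + 2.96239) = 3.561 km
4–6: √((-0.014·111.32)² + (0.053·61.47)²) = √(2.42886 + 10.61398) = 3.611 km
6–7: √((0.016·111.32)² + (-0.057·61.47)²) = √(3.17239 + 12.27654) = 3.931 km
4–5: √((-0.012·111.32)² + (0.063·61.47)²) = √(1.78447 + 14.99711) = 4.097 km
2–4: √((-0.010·111.32)² + (-0.066·61.47)²) = √(1.23921 + 16.45941) = 4.207 km
2–7: √((-0.008·111.32)² + (-0.070·61.47)²) = √(0.79310 + 18.51495) = 4.394 km
5–7: √((0.014·111.32)² + (-0.067·61.47)²) = √(2.42886 + 16.96196) = 4.404 km
1–2: √((0.036·111.32)² + (0.042·61.47)²) = √(16.06022 + 6.66538) = 4.767 km
3–4: √((0.041·111.32)² + (-0.043·61.47)²) = √(20.83119 + 6.98656) = 5.274 km
3–7: √((0.043·111.32)² + (-0.047·61.47)²) = √(22.91307 + 8.34684) = 5.591 km
2–3: √((-0.051·111.32)² + (-0.023·61.47)²) = √(32.23196 + 1.99886) = 5.851 km
Closest pair: 4–7 at 0.332 km.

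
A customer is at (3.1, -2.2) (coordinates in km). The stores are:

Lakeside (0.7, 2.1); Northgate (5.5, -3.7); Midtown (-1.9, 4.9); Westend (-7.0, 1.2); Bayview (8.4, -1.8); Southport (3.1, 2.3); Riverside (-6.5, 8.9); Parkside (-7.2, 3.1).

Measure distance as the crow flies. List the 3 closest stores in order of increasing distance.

Northgate, Southport, Lakeside

Distances from (3.1, -2.2):
Lakeside: 4.9 km
Northgate: 2.8 km
Midtown: 8.7 km
Westend: 10.7 km
Bayview: 5.3 km
Southport: 4.5 km
Riverside: 14.7 km
Parkside: 11.6 km
Sorted: Northgate (2.8 km) < Southport (4.5 km) < Lakeside (4.9 km) < Bayview (5.3 km) < Midtown (8.7 km) < …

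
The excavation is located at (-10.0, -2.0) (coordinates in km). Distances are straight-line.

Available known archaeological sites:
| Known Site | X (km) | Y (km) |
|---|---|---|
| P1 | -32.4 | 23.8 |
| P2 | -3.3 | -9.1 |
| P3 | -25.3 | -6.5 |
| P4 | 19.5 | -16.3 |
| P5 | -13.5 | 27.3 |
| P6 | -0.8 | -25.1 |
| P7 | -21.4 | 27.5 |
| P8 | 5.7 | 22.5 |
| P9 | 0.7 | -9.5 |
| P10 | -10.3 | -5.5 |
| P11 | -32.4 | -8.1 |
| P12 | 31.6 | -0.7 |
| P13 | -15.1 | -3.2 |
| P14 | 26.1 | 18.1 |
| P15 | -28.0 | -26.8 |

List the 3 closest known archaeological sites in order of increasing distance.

P10, P13, P2

Distances from (-10.0, -2.0):
P1: √((-22.4)² + (25.8)²) = √(501.760 + 665.640) = 34.2 km
P2: √((6.7)² + (-7.1)²) = √(44.890 + 50.410) = 9.8 km
P3: √((-15.3)² + (-4.5)²) = √(234.090 + 20.250) = 15.9 km
P4: √((29.5)² + (-14.3)²) = √(870.250 + 204.490) = 32.8 km
P5: √((-3.5)² + (29.3)²) = √(12.250 + 858.490) = 29.5 km
P6: √((9.2)² + (-23.1)²) = √(84.640 + 533.610) = 24.9 km
P7: √((-11.4)² + (29.5)²) = √(129.960 + 870.250) = 31.6 km
P8: √((15.7)² + (24.5)²) = √(246.490 + 600.250) = 29.1 km
P9: √((10.7)² + (-7.5)²) = √(114.490 + 56.250) = 13.1 km
P10: √((-0.3)² + (-3.5)²) = √(0.090 + 12.250) = 3.5 km
P11: √((-22.4)² + (-6.1)²) = √(501.760 + 37.210) = 23.2 km
P12: √((41.6)² + (1.3)²) = √(1730.560 + 1.690) = 41.6 km
P13: √((-5.1)² + (-1.2)²) = √(26.010 + 1.440) = 5.2 km
P14: √((36.1)² + (20.1)²) = √(1303.210 + 404.010) = 41.3 km
P15: √((-18.0)² + (-24.8)²) = √(324.000 + 615.040) = 30.6 km
Sorted: P10 (3.5 km) < P13 (5.2 km) < P2 (9.8 km) < P9 (13.1 km) < P3 (15.9 km) < …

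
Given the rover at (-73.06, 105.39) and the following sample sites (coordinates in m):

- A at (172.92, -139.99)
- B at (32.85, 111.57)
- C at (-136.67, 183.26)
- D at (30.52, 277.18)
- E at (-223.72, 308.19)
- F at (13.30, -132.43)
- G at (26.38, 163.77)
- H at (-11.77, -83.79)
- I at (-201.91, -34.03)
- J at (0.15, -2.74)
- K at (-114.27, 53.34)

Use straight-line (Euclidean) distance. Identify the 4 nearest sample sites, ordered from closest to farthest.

Distances from (-73.06, 105.39):
A: √((245.98)² + (-245.38)²) = √(60506.1604 + 60211.3444) = 347.44 m
B: √((105.91)² + (6.18)²) = √(11216.9281 + 38.1924) = 106.09 m
C: √((-63.61)² + (77.87)²) = √(4046.2321 + 6063.7369) = 100.55 m
D: √((103.58)² + (171.79)²) = √(10728.8164 + 29511.8041) = 200.60 m
E: √((-150.66)² + (202.80)²) = √(22698.4356 + 41127.8400) = 252.64 m
F: √((86.36)² + (-237.82)²) = √(7458.0496 + 56558.3524) = 253.01 m
G: √((99.44)² + (58.38)²) = √(9888.3136 + 3408.2244) = 115.31 m
H: √((61.29)² + (-189.18)²) = √(3756.4641 + 35789.0724) = 198.86 m
I: √((-128.85)² + (-139.42)²) = √(16602.3225 + 19437.9364) = 189.84 m
J: √((73.21)² + (-108.13)²) = √(5359.7041 + 11692.0969) = 130.58 m
K: √((-41.21)² + (-52.05)²) = √(1698.2641 + 2709.2025) = 66.39 m
Sorted: K (66.39 m) < C (100.55 m) < B (106.09 m) < G (115.31 m) < J (130.58 m) < I (189.84 m) < …

K, C, B, G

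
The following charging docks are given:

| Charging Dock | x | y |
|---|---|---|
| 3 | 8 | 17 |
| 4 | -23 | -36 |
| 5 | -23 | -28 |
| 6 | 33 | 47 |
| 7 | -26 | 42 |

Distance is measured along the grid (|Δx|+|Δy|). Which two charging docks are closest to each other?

4 and 5

Pairwise distances:
4–5: |0| + |8| = 0 + 8 = 8
3–6: |25| + |30| = 25 + 30 = 55
3–7: |-34| + |25| = 34 + 25 = 59
6–7: |-59| + |-5| = 59 + 5 = 64
5–7: |-3| + |70| = 3 + 70 = 73
3–5: |-31| + |-45| = 31 + 45 = 76
4–7: |-3| + |78| = 3 + 78 = 81
3–4: |-31| + |-53| = 31 + 53 = 84
5–6: |56| + |75| = 56 + 75 = 131
4–6: |56| + |83| = 56 + 83 = 139
Closest pair: 4–5 at 8.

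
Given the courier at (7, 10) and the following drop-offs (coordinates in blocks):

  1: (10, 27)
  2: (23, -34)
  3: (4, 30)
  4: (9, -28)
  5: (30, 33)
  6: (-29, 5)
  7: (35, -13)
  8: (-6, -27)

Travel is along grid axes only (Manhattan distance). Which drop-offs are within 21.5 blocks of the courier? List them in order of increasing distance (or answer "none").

Distances from (7, 10):
1: |3| + |17| = 3 + 17 = 20 blocks
2: |16| + |-44| = 16 + 44 = 60 blocks
3: |-3| + |20| = 3 + 20 = 23 blocks
4: |2| + |-38| = 2 + 38 = 40 blocks
5: |23| + |23| = 23 + 23 = 46 blocks
6: |-36| + |-5| = 36 + 5 = 41 blocks
7: |28| + |-23| = 28 + 23 = 51 blocks
8: |-13| + |-37| = 13 + 37 = 50 blocks
Threshold 21.5 blocks: 1 (20 blocks) is within range.

1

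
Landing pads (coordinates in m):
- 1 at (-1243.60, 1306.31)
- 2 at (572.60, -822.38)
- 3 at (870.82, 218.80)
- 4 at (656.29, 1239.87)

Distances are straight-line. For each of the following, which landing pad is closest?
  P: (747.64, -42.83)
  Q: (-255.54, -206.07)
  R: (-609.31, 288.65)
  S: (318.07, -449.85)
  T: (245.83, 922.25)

P at (747.64, -42.83):
  1: 2405.25 m
  2: 798.96 m
  3: 289.18 m
  4: 1285.95 m
  → nearest: 3 (289.18 m)
Q at (-255.54, -206.07):
  1: 1806.53 m
  2: 1032.31 m
  3: 1203.83 m
  4: 1709.44 m
  → nearest: 2 (1032.31 m)
R at (-609.31, 288.65):
  1: 1199.15 m
  2: 1622.13 m
  3: 1481.78 m
  4: 1583.21 m
  → nearest: 1 (1199.15 m)
S at (318.07, -449.85):
  1: 2350.09 m
  2: 451.18 m
  3: 867.54 m
  4: 1723.24 m
  → nearest: 2 (451.18 m)
T at (245.83, 922.25):
  1: 1538.15 m
  2: 1774.97 m
  3: 940.99 m
  4: 519.00 m
  → nearest: 4 (519.00 m)

P→3; Q→2; R→1; S→2; T→4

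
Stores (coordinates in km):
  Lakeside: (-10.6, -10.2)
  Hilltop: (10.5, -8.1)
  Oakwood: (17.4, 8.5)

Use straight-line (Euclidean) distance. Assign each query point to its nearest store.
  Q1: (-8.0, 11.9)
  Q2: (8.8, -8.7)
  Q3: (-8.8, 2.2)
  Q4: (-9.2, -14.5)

Q1→Lakeside; Q2→Hilltop; Q3→Lakeside; Q4→Lakeside

Q1 at (-8.0, 11.9):
  Lakeside: 22.3 km
  Hilltop: 27.2 km
  Oakwood: 25.6 km
  → nearest: Lakeside (22.3 km)
Q2 at (8.8, -8.7):
  Lakeside: 19.5 km
  Hilltop: 1.8 km
  Oakwood: 19.2 km
  → nearest: Hilltop (1.8 km)
Q3 at (-8.8, 2.2):
  Lakeside: 12.5 km
  Hilltop: 21.9 km
  Oakwood: 26.9 km
  → nearest: Lakeside (12.5 km)
Q4 at (-9.2, -14.5):
  Lakeside: 4.5 km
  Hilltop: 20.7 km
  Oakwood: 35.2 km
  → nearest: Lakeside (4.5 km)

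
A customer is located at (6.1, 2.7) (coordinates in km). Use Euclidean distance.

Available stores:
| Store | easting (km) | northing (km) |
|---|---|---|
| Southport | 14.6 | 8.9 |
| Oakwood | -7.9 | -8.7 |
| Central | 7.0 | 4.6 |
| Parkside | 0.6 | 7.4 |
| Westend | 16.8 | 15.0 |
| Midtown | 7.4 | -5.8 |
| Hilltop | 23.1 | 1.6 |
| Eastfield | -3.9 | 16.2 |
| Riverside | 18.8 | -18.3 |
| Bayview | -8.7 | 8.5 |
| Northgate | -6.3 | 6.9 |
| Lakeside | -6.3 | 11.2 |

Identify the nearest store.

Distances from (6.1, 2.7):
Southport: 10.5 km
Oakwood: 18.1 km
Central: 2.1 km
Parkside: 7.2 km
Westend: 16.3 km
Midtown: 8.6 km
Hilltop: 17.0 km
Eastfield: 16.8 km
Riverside: 24.5 km
Bayview: 15.9 km
Northgate: 13.1 km
Lakeside: 15.0 km
Minimum: Central at 2.1 km.

Central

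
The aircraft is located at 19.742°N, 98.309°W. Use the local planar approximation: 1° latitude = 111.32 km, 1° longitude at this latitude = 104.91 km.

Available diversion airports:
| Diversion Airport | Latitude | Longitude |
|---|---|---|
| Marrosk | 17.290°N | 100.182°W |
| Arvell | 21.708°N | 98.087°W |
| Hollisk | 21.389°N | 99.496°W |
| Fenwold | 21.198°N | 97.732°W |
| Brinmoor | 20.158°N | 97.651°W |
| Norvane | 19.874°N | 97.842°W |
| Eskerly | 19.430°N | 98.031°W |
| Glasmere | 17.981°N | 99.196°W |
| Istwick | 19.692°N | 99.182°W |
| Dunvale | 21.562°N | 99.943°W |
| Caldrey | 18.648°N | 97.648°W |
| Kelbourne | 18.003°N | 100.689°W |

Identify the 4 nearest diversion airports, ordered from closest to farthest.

Distances from 19.742°N, 98.309°W:
Marrosk: √((-2.452·111.32)² + (-1.873·104.91)²) = √(74505.32732 + 38610.84700) = 336.327 km
Arvell: √((1.966·111.32)² + (0.222·104.91)²) = √(47897.56355 + 542.42503) = 220.091 km
Hollisk: √((1.647·111.32)² + (-1.187·104.91)²) = √(33615.03700 + 15507.26512) = 221.636 km
Fenwold: √((1.456·111.32)² + (0.577·104.91)²) = √(26270.54879 + 3664.25256) = 173.017 km
Brinmoor: √((0.416·111.32)² + (0.658·104.91)²) = √(2144.53460 + 4765.24859) = 83.125 km
Norvane: √((0.132·111.32)² + (0.467·104.91)²) = √(215.92069 + 2400.31111) = 51.149 km
Eskerly: √((-0.312·111.32)² + (0.278·104.91)²) = √(1206.30071 + 850.59606) = 45.353 km
Glasmere: √((-1.761·111.32)² + (-0.887·104.91)²) = √(38429.53303 + 8659.26466) = 217.000 km
Istwick: √((-0.050·111.32)² + (-0.873·104.91)²) = √(30.98036 + 8388.07416) = 91.755 km
Dunvale: √((1.820·111.32)² + (-1.634·104.91)²) = √(41047.73249 + 29385.82436) = 265.393 km
Caldrey: √((-1.094·111.32)² + (0.661·104.91)²) = √(14831.36214 + 4808.79976) = 140.143 km
Kelbourne: √((-1.739·111.32)² + (-2.380·104.91)²) = √(37475.33807 + 62342.99872) = 315.940 km
Sorted: Eskerly (45.353 km) < Norvane (51.149 km) < Brinmoor (83.125 km) < Istwick (91.755 km) < Caldrey (140.143 km) < Fenwold (173.017 km) < …

Eskerly, Norvane, Brinmoor, Istwick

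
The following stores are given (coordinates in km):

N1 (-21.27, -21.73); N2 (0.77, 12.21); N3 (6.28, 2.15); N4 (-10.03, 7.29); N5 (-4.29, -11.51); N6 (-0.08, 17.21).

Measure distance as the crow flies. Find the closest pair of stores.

N2 and N6

Pairwise distances:
N1–N2: 40.47 km
N1–N3: 36.46 km
N1–N4: 31.12 km
N1–N5: 19.82 km
N1–N6: 44.33 km
N2–N3: 11.47 km
N2–N4: 11.87 km
N2–N5: 24.25 km
N2–N6: 5.07 km
N3–N4: 17.10 km
N3–N5: 17.27 km
N3–N6: 16.35 km
N4–N5: 19.66 km
N4–N6: 14.05 km
N5–N6: 29.03 km
Closest pair: N2–N6 at 5.07 km.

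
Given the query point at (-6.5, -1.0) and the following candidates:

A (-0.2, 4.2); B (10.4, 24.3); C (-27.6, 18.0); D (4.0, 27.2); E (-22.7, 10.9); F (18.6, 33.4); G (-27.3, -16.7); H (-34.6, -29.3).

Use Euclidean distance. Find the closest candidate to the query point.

A

Distances from (-6.5, -1.0):
A: √((6.3)² + (5.2)²) = √(39.690 + 27.040) = 8.2
B: √((16.9)² + (25.3)²) = √(285.610 + 640.090) = 30.4
C: √((-21.1)² + (19.0)²) = √(445.210 + 361.000) = 28.4
D: √((10.5)² + (28.2)²) = √(110.250 + 795.240) = 30.1
E: √((-16.2)² + (11.9)²) = √(262.440 + 141.610) = 20.1
F: √((25.1)² + (34.4)²) = √(630.010 + 1183.360) = 42.6
G: √((-20.8)² + (-15.7)²) = √(432.640 + 246.490) = 26.1
H: √((-28.1)² + (-28.3)²) = √(789.610 + 800.890) = 39.9
Minimum: A at 8.2.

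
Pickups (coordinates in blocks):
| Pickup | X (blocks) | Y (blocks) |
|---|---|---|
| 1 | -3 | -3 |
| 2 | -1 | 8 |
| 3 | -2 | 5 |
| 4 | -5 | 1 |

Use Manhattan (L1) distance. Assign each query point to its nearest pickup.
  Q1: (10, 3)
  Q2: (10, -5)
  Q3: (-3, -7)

Q1 at (10, 3):
  1: 19 blocks
  2: 16 blocks
  3: 14 blocks
  4: 17 blocks
  → nearest: 3 (14 blocks)
Q2 at (10, -5):
  1: 15 blocks
  2: 24 blocks
  3: 22 blocks
  4: 21 blocks
  → nearest: 1 (15 blocks)
Q3 at (-3, -7):
  1: 4 blocks
  2: 17 blocks
  3: 13 blocks
  4: 10 blocks
  → nearest: 1 (4 blocks)

Q1→3; Q2→1; Q3→1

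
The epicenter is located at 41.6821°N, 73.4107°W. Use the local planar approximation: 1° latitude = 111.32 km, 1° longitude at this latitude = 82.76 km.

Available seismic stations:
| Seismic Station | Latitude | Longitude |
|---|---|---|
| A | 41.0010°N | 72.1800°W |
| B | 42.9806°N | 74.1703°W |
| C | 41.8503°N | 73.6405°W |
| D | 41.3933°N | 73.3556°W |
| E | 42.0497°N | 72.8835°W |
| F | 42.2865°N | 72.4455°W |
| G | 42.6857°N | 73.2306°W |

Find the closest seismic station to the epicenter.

C

Distances from 41.6821°N, 73.4107°W:
A: √((-0.6811·111.32)² + (1.2307·82.76)²) = √(5748.680285 + 10373.979016) = 126.9750 km
B: √((1.2985·111.32)² + (-0.7596·82.76)²) = √(20894.419183 + 3951.944857) = 157.6273 km
C: √((0.1682·111.32)² + (-0.2298·82.76)²) = √(350.589075 + 361.693757) = 26.6886 km
D: √((-0.2888·111.32)² + (0.0551·82.76)²) = √(1033.572089 + 20.794293) = 32.4710 km
E: √((0.3676·111.32)² + (0.5272·82.76)²) = √(1674.547228 + 1903.670444) = 59.8182 km
F: √((0.6044·111.32)² + (0.9652·82.76)²) = √(4526.841688 + 6380.806732) = 104.4397 km
G: √((1.0036·111.32)² + (0.1801·82.76)²) = √(12481.526427 + 222.161291) = 112.7106 km
Minimum: C at 26.6886 km.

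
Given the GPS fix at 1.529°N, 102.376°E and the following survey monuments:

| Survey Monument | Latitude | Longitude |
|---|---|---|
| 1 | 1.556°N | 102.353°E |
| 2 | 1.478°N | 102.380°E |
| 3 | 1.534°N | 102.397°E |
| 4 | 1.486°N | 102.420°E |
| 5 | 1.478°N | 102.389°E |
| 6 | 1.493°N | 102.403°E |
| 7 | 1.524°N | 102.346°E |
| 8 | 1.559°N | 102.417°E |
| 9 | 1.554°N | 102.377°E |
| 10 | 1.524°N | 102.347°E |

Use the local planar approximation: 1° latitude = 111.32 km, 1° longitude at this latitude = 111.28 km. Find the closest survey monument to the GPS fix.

Distances from 1.529°N, 102.376°E:
1: √((0.027·111.32)² + (-0.023·111.28)²) = √(9.03387 + 6.55073) = 3.948 km
2: √((-0.051·111.32)² + (0.004·111.28)²) = √(32.23196 + 0.19813) = 5.695 km
3: √((0.005·111.32)² + (0.021·111.28)²) = √(0.30980 + 5.46101) = 2.402 km
4: √((-0.043·111.32)² + (0.044·111.28)²) = √(22.91307 + 23.97395) = 6.847 km
5: √((-0.051·111.32)² + (0.013·111.28)²) = √(32.23196 + 2.09277) = 5.859 km
6: √((-0.036·111.32)² + (0.027·111.28)²) = √(16.06022 + 9.02738) = 5.009 km
7: √((-0.005·111.32)² + (-0.030·111.28)²) = √(0.30980 + 11.14491) = 3.384 km
8: √((0.030·111.32)² + (0.041·111.28)²) = √(11.15293 + 20.81622) = 5.654 km
9: √((0.025·111.32)² + (0.001·111.28)²) = √(7.74509 + 0.01238) = 2.785 km
10: √((-0.005·111.32)² + (-0.029·111.28)²) = √(0.30980 + 10.41430) = 3.275 km
Minimum: 3 at 2.402 km.

3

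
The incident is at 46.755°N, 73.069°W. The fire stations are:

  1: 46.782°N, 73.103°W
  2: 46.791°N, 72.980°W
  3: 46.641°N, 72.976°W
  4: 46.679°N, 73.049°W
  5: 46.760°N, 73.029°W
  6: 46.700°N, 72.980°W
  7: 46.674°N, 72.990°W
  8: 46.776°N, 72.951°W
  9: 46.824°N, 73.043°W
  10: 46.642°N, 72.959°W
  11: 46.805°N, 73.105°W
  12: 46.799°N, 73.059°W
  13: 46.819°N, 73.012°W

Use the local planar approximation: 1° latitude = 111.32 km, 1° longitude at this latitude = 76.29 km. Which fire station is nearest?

5

Distances from 46.755°N, 73.069°W:
1: 3.970 km
2: 7.884 km
3: 14.539 km
4: 8.597 km
5: 3.102 km
6: 9.143 km
7: 10.846 km
8: 9.301 km
9: 7.933 km
10: 15.121 km
11: 6.207 km
12: 4.957 km
13: 8.347 km
Minimum: 5 at 3.102 km.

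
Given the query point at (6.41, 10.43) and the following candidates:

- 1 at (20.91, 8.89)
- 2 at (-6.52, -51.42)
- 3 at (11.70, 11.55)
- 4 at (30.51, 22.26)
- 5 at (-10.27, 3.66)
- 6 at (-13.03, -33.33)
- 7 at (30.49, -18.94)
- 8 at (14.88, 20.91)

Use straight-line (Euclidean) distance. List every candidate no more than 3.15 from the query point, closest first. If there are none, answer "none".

Distances from (6.41, 10.43):
1: √((14.50)² + (-1.54)²) = √(210.2500 + 2.3716) = 14.58
2: √((-12.93)² + (-61.85)²) = √(167.1849 + 3825.4225) = 63.19
3: √((5.29)² + (1.12)²) = √(27.9841 + 1.2544) = 5.41
4: √((24.10)² + (11.83)²) = √(580.8100 + 139.9489) = 26.85
5: √((-16.68)² + (-6.77)²) = √(278.2224 + 45.8329) = 18.00
6: √((-19.44)² + (-43.76)²) = √(377.9136 + 1914.9376) = 47.88
7: √((24.08)² + (-29.37)²) = √(579.8464 + 862.5969) = 37.98
8: √((8.47)² + (10.48)²) = √(71.7409 + 109.8304) = 13.47
Threshold 3.15: none within range.

none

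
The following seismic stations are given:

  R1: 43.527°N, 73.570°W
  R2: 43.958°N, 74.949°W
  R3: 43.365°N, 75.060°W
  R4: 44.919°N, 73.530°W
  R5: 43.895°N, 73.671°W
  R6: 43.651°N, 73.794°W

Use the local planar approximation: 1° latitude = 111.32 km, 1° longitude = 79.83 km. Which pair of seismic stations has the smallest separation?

R1 and R6

Pairwise distances:
R1–R2: 120.087 km
R1–R3: 120.306 km
R1–R4: 154.990 km
R1–R5: 41.752 km
R1–R6: 22.590 km
R2–R3: 66.605 km
R2–R4: 155.809 km
R2–R5: 102.264 km
R2–R6: 98.333 km
R3–R4: 211.764 km
R3–R5: 125.603 km
R3–R6: 105.961 km
R4–R5: 114.546 km
R4–R6: 142.718 km
R5–R6: 28.882 km
Closest pair: R1–R6 at 22.590 km.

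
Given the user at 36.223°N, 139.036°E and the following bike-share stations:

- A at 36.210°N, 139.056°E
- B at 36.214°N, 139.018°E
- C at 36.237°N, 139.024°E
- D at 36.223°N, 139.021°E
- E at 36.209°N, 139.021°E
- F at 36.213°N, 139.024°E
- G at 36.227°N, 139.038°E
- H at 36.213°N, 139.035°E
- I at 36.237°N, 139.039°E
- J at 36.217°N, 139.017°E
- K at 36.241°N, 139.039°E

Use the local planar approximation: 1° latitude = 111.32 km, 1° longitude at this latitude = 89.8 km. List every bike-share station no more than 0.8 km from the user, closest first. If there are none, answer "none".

G

Distances from 36.223°N, 139.036°E:
A: √((-0.013·111.32)² + (0.020·89.8)²) = √(2.09427 + 3.22562) = 2.306 km
B: √((-0.009·111.32)² + (-0.018·89.8)²) = √(1.00376 + 2.61275) = 1.902 km
C: √((0.014·111.32)² + (-0.012·89.8)²) = √(2.42886 + 1.16122) = 1.895 km
D: √((0.000·111.32)² + (-0.015·89.8)²) = √(0.00000 + 1.81441) = 1.347 km
E: √((-0.014·111.32)² + (-0.015·89.8)²) = √(2.42886 + 1.81441) = 2.060 km
F: √((-0.010·111.32)² + (-0.012·89.8)²) = √(1.23921 + 1.16122) = 1.549 km
G: √((0.004·111.32)² + (0.002·89.8)²) = √(0.19827 + 0.03226) = 0.480 km
H: √((-0.010·111.32)² + (-0.001·89.8)²) = √(1.23921 + 0.00806) = 1.117 km
I: √((0.014·111.32)² + (0.003·89.8)²) = √(2.42886 + 0.07258) = 1.582 km
J: √((-0.006·111.32)² + (-0.019·89.8)²) = √(0.44612 + 2.91112) = 1.832 km
K: √((0.018·111.32)² + (0.003·89.8)²) = √(4.01505 + 0.07258) = 2.022 km
Threshold 0.8 km: G (0.480 km) is within range.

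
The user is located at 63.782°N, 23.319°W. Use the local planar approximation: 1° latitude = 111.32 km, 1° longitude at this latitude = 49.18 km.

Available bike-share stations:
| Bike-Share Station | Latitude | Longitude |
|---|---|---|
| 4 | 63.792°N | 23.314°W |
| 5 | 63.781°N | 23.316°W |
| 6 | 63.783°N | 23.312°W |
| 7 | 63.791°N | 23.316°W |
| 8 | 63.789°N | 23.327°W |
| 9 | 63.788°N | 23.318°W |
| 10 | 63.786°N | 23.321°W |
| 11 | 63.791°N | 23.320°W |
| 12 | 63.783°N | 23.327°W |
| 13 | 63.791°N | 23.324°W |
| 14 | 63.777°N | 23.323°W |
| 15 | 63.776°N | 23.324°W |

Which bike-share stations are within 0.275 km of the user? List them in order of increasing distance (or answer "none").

5

Distances from 63.782°N, 23.319°W:
4: √((0.010·111.32)² + (0.005·49.18)²) = √(1.23921 + 0.06047) = 1.140 km
5: √((-0.001·111.32)² + (0.003·49.18)²) = √(0.01239 + 0.02177) = 0.185 km
6: √((0.001·111.32)² + (0.007·49.18)²) = √(0.01239 + 0.11851) = 0.362 km
7: √((0.009·111.32)² + (0.003·49.18)²) = √(1.00376 + 0.02177) = 1.013 km
8: √((0.007·111.32)² + (-0.008·49.18)²) = √(0.60721 + 0.15480) = 0.873 km
9: √((0.006·111.32)² + (0.001·49.18)²) = √(0.44612 + 0.00242) = 0.670 km
10: √((0.004·111.32)² + (-0.002·49.18)²) = √(0.19827 + 0.00967) = 0.456 km
11: √((0.009·111.32)² + (-0.001·49.18)²) = √(1.00376 + 0.00242) = 1.003 km
12: √((0.001·111.32)² + (-0.008·49.18)²) = √(0.01239 + 0.15480) = 0.409 km
13: √((0.009·111.32)² + (-0.005·49.18)²) = √(1.00376 + 0.06047) = 1.032 km
14: √((-0.005·111.32)² + (-0.004·49.18)²) = √(0.30980 + 0.03870) = 0.590 km
15: √((-0.006·111.32)² + (-0.005·49.18)²) = √(0.44612 + 0.06047) = 0.712 km
Threshold 0.275 km: 5 (0.185 km) is within range.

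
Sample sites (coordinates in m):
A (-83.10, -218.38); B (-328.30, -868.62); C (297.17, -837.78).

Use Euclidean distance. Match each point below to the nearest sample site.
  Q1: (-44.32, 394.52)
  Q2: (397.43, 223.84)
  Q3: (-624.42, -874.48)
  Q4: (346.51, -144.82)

Q1→A; Q2→A; Q3→B; Q4→A

Q1 at (-44.32, 394.52):
  A: 614.13 m
  B: 1294.67 m
  C: 1278.74 m
  → nearest: A (614.13 m)
Q2 at (397.43, 223.84):
  A: 653.04 m
  B: 1311.55 m
  C: 1066.34 m
  → nearest: A (653.04 m)
Q3 at (-624.42, -874.48):
  A: 850.58 m
  B: 296.18 m
  C: 922.32 m
  → nearest: B (296.18 m)
Q4 at (346.51, -144.82):
  A: 435.86 m
  B: 989.57 m
  C: 694.71 m
  → nearest: A (435.86 m)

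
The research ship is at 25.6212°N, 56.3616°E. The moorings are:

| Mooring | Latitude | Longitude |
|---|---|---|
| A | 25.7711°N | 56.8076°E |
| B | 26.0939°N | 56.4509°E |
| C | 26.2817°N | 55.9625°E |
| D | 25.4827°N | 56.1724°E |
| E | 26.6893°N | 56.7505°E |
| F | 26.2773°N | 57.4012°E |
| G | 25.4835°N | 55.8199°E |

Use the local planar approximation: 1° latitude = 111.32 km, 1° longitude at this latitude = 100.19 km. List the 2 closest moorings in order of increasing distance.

Distances from 25.6212°N, 56.3616°E:
A: 47.6988 km
B: 53.3762 km
C: 83.6963 km
D: 24.4343 km
E: 125.1224 km
F: 127.2132 km
G: 56.3961 km
Sorted: D (24.4343 km) < A (47.6988 km) < B (53.3762 km) < G (56.3961 km) < …

D, A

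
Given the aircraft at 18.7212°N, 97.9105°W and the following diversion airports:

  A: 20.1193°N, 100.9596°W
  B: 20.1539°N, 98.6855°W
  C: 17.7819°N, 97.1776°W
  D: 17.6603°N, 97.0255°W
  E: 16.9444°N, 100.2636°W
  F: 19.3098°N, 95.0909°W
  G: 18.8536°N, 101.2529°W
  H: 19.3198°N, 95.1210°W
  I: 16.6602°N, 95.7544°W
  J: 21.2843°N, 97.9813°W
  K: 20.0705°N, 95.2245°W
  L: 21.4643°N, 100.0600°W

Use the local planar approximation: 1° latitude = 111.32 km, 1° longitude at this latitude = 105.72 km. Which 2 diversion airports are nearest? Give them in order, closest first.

C, D

Distances from 18.7212°N, 97.9105°W:
A: √((1.3981·111.32)² + (-3.0491·105.72)²) = √(24222.717642 + 103910.071785) = 357.9564 km
B: √((1.4327·111.32)² + (-0.7750·105.72)²) = √(25436.474456 + 6713.016489) = 179.3028 km
C: √((-0.9393·111.32)² + (0.7329·105.72)²) = √(10933.395037 + 6003.489457) = 130.1418 km
D: √((-1.0609·111.32)² + (0.8850·105.72)²) = √(13947.465446 + 8753.885269) = 150.6697 km
E: √((-1.7768·111.32)² + (-2.3531·105.72)²) = √(39122.219589 + 61886.379559) = 317.8185 km
F: √((0.5886·111.32)² + (2.8196·105.72)²) = √(4293.257239 + 88856.522516) = 305.2045 km
G: √((0.1324·111.32)² + (-3.3424·105.72)²) = √(217.231282 + 124862.249310) = 353.6658 km
H: √((0.5986·111.32)² + (2.7895·105.72)²) = √(4440.376753 + 86969.513447) = 302.3407 km
I: √((-2.0610·111.32)² + (2.1561·105.72)²) = √(52638.363507 + 51957.962013) = 323.4136 km
J: √((2.5631·111.32)² + (-0.0708·105.72)²) = √(81409.951605 + 56.024866) = 285.4225 km
K: √((1.3493·111.32)² + (2.6860·105.72)²) = √(22561.264447 + 80635.507862) = 321.2425 km
L: √((2.7431·111.32)² + (-2.1495·105.72)²) = √(93245.885086 + 51640.353654) = 380.6393 km
Sorted: C (130.1418 km) < D (150.6697 km) < B (179.3028 km) < J (285.4225 km) < …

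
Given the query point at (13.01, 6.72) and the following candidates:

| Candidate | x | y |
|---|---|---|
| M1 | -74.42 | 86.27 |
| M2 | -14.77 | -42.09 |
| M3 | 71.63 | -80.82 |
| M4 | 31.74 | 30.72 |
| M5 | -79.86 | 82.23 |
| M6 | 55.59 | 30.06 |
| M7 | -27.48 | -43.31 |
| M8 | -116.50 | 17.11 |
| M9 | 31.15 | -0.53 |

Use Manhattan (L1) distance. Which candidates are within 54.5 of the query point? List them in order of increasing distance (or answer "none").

M9, M4

Distances from (13.01, 6.72):
M1: |-87.43| + |79.55| = 87.43 + 79.55 = 166.98
M2: |-27.78| + |-48.81| = 27.78 + 48.81 = 76.59
M3: |58.62| + |-87.54| = 58.62 + 87.54 = 146.16
M4: |18.73| + |24.00| = 18.73 + 24.00 = 42.73
M5: |-92.87| + |75.51| = 92.87 + 75.51 = 168.38
M6: |42.58| + |23.34| = 42.58 + 23.34 = 65.92
M7: |-40.49| + |-50.03| = 40.49 + 50.03 = 90.52
M8: |-129.51| + |10.39| = 129.51 + 10.39 = 139.90
M9: |18.14| + |-7.25| = 18.14 + 7.25 = 25.39
Threshold 54.5: M9 (25.39), M4 (42.73) are within range.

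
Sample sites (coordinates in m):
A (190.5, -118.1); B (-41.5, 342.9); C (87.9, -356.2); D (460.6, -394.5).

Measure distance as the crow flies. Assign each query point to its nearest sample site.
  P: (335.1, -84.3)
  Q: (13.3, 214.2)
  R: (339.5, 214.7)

P at (335.1, -84.3):
  A: 148.5 m
  B: 569.5 m
  C: 367.5 m
  D: 334.6 m
  → nearest: A (148.5 m)
Q at (13.3, 214.2):
  A: 376.6 m
  B: 139.9 m
  C: 575.3 m
  D: 755.4 m
  → nearest: B (139.9 m)
R at (339.5, 214.7):
  A: 364.6 m
  B: 402.0 m
  C: 623.9 m
  D: 621.1 m
  → nearest: A (364.6 m)

P→A; Q→B; R→A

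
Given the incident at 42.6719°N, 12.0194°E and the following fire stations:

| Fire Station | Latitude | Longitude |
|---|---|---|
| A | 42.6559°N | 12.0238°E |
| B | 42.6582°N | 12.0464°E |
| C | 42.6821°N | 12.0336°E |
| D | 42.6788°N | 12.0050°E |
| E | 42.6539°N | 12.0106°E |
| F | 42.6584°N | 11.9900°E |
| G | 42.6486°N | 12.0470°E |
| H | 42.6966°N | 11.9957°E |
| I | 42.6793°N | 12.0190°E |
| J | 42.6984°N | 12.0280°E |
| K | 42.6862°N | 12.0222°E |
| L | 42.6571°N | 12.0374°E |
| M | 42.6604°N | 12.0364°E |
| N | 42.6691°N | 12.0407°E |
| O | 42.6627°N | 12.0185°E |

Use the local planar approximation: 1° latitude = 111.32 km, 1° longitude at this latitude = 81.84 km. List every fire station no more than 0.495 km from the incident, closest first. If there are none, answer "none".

none

Distances from 42.6719°N, 12.0194°E:
A: √((-0.0160·111.32)² + (0.0044·81.84)²) = √(3.172388 + 0.129669) = 1.8172 km
B: √((-0.0137·111.32)² + (0.0270·81.84)²) = √(2.325881 + 4.882686) = 2.6849 km
C: √((0.0102·111.32)² + (0.0142·81.84)²) = √(1.289278 + 1.350541) = 1.6248 km
D: √((0.0069·111.32)² + (-0.0144·81.84)²) = √(0.589990 + 1.388853) = 1.4067 km
E: √((-0.0180·111.32)² + (-0.0088·81.84)²) = √(4.015054 + 0.518677) = 2.1293 km
F: √((-0.0135·111.32)² + (-0.0294·81.84)²) = √(2.258468 + 5.789298) = 2.8369 km
G: √((-0.0233·111.32)² + (0.0276·81.84)²) = √(6.727570 + 5.102105) = 3.4394 km
H: √((0.0247·111.32)² + (-0.0237·81.84)²) = √(7.560322 + 3.762079) = 3.3649 km
I: √((0.0074·111.32)² + (-0.0004·81.84)²) = √(0.678594 + 0.001072) = 0.8244 km
J: √((0.0265·111.32)² + (0.0086·81.84)²) = √(8.702382 + 0.495368) = 3.0328 km
K: √((0.0143·111.32)² + (0.0028·81.84)²) = √(2.534069 + 0.052511) = 1.6083 km
L: √((-0.0148·111.32)² + (0.0180·81.84)²) = √(2.714375 + 2.170083) = 2.2101 km
M: √((-0.0115·111.32)² + (0.0170·81.84)²) = √(1.638861 + 1.935660) = 1.8906 km
N: √((-0.0028·111.32)² + (0.0213·81.84)²) = √(0.097154 + 3.038718) = 1.7708 km
O: √((-0.0092·111.32)² + (-0.0009·81.84)²) = √(1.048871 + 0.005425) = 1.0268 km
Threshold 0.495 km: none within range.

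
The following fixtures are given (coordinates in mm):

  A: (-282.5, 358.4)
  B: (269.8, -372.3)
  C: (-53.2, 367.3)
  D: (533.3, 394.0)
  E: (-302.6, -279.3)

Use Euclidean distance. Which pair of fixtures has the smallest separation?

A and C

Pairwise distances:
A–C: √((229.3)² + (8.9)²) = √(52578.490 + 79.210) = 229.5 mm
B–E: √((-572.4)² + (93.0)²) = √(327641.760 + 8649.000) = 579.9 mm
C–D: √((586.5)² + (26.7)²) = √(343982.250 + 712.890) = 587.1 mm
A–E: √((-20.1)² + (-637.7)²) = √(404.010 + 406661.290) = 638.0 mm
C–E: √((-249.4)² + (-646.6)²) = √(62200.360 + 418091.560) = 693.0 mm
B–C: √((-323.0)² + (739.6)²) = √(104329.000 + 547008.160) = 807.1 mm
B–D: √((263.5)² + (766.3)²) = √(69432.250 + 587215.690) = 810.3 mm
A–D: √((815.8)² + (35.6)²) = √(665529.640 + 1267.360) = 816.6 mm
A–B: √((552.3)² + (-730.7)²) = √(305035.290 + 533922.490) = 915.9 mm
D–E: √((-835.9)² + (-673.3)²) = √(698728.810 + 453332.890) = 1073.3 mm
Closest pair: A–C at 229.5 mm.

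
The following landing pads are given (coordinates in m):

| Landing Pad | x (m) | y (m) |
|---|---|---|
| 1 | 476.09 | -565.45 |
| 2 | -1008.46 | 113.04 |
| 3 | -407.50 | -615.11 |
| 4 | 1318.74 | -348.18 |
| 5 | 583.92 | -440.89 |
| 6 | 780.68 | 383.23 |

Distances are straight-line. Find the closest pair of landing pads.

Pairwise distances:
1–5: 164.75 m
4–5: 740.65 m
5–6: 847.28 m
1–4: 870.21 m
1–3: 884.98 m
4–6: 908.00 m
2–3: 944.12 m
1–6: 996.38 m
3–5: 1006.61 m
3–6: 1551.92 m
1–2: 1632.25 m
2–5: 1685.98 m
3–4: 1746.76 m
2–6: 1809.43 m
2–4: 2372.46 m
Closest pair: 1–5 at 164.75 m.

1 and 5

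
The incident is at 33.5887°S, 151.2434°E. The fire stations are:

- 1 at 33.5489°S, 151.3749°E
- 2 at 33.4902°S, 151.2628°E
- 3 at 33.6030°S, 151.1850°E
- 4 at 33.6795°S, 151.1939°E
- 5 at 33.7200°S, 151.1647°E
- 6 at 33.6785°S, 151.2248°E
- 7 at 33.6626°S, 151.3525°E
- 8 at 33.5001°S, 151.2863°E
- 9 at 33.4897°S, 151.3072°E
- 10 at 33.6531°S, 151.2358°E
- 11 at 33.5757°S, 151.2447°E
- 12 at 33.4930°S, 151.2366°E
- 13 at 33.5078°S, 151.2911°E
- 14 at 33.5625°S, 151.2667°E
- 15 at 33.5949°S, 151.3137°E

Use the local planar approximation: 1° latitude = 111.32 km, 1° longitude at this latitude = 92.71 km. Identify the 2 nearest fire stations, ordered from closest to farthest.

Distances from 33.5887°S, 151.2434°E:
1: √((0.0398·111.32)² + (0.1315·92.71)²) = √(19.629649 + 148.629381) = 12.9715 km
2: √((0.0985·111.32)² + (0.0194·92.71)²) = √(120.231664 + 3.234868) = 11.1115 km
3: √((-0.0143·111.32)² + (-0.0584·92.71)²) = √(2.534069 + 29.314255) = 5.6434 km
4: √((-0.0908·111.32)² + (-0.0495·92.71)²) = √(102.168753 + 21.060252) = 11.1009 km
5: √((-0.1313·111.32)² + (-0.0787·92.71)²) = √(213.636693 + 53.235658) = 16.3362 km
6: √((-0.0898·111.32)² + (-0.0186·92.71)²) = √(99.930732 + 2.973576) = 10.1442 km
7: √((-0.0739·111.32)² + (0.1091·92.71)²) = √(67.676092 + 102.306367) = 13.0377 km
8: √((0.0886·111.32)² + (0.0429·92.71)²) = √(97.277822 + 15.818589) = 10.6347 km
9: √((0.0990·111.32)² + (0.0638·92.71)²) = √(121.455388 + 34.986018) = 12.5077 km
10: √((-0.0644·111.32)² + (-0.0076·92.71)²) = √(51.394676 + 0.496456) = 7.2035 km
11: √((0.0130·111.32)² + (0.0013·92.71)²) = √(2.094272 + 0.014526) = 1.4522 km
12: √((0.0957·111.32)² + (-0.0068·92.71)²) = √(113.493312 + 0.397439) = 10.6720 km
13: √((0.0809·111.32)² + (0.0477·92.71)²) = √(81.104218 + 19.556445) = 10.0330 km
14: √((0.0262·111.32)² + (0.0233·92.71)²) = √(8.506462 + 4.666218) = 3.6294 km
15: √((-0.0062·111.32)² + (0.0703·92.71)²) = √(0.476354 + 42.477976) = 6.5540 km
Sorted: 11 (1.4522 km) < 14 (3.6294 km) < 3 (5.6434 km) < 15 (6.5540 km) < …

11, 14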